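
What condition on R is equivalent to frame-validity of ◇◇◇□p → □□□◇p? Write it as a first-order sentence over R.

∀x ∀y ∀z ((xR³y ∧ xR³z) → ∃w (yRw ∧ zRw))

This is a Sahlqvist (Geach-type) schema ◇^3□^1p → □^3◇^1p.
Minimal-valuation argument: fix x; take any y with xR^3y and any z with xR^3z. Set V(p) to the set of worlds R-reachable from y in exactly 1 step. Then □^1p holds at y, so the antecedent holds at x; validity forces ◇^1p at z, giving a w with zR^1w and yR^1w.
First-order correspondent: ∀x ∀y ∀z ((xR³y ∧ xR³z) → ∃w (yRw ∧ zRw)).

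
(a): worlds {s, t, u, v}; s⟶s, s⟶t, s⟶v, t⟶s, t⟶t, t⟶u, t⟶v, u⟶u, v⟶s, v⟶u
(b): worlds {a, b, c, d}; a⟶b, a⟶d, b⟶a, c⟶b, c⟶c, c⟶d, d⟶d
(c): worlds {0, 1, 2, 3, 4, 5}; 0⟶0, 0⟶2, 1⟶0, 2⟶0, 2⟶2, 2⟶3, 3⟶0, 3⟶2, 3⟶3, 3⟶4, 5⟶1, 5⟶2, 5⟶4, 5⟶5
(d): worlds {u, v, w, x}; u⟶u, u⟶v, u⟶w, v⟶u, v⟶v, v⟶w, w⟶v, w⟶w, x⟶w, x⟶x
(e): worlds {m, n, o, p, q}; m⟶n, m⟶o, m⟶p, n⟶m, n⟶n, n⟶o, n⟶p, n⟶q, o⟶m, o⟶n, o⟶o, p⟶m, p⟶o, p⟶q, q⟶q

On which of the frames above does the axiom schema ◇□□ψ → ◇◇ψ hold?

(a), (b), (d), (e)

The schema corresponds to a generalized confluence (Geach) condition: ∀x ∀y (xRy → ∃w (yR²w ∧ xR²w)).
(a): holds.
(b): holds.
(c): fails — 3R4 but no w with 4R²w and 3R²w.
(d): holds.
(e): holds.
Valid on: (a), (b), (d), (e).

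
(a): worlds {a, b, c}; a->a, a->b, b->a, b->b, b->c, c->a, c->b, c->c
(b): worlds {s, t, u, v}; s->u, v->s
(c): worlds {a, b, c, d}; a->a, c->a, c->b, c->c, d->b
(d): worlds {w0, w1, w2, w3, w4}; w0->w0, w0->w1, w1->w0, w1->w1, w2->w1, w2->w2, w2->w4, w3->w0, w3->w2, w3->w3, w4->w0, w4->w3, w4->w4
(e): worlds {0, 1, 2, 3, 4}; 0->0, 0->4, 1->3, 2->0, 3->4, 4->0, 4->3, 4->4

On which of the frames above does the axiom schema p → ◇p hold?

(a), (d)

Frame correspondent (Sahlqvist): ∀x Rxx — i.e. reflexivity.
(a): holds.
(b): fails — world s does not see itself.
(c): fails — world b does not see itself.
(d): holds.
(e): fails — world 1 does not see itself.
Valid on: (a), (d).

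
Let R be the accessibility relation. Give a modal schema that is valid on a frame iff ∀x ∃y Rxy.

□s → ◇s

A defining formula is □s → ◇s (the D axiom).
Suppose □s→◇s is valid. At any x set V(s)=W. Then □s at x, so ◇s at x, so x has a successor.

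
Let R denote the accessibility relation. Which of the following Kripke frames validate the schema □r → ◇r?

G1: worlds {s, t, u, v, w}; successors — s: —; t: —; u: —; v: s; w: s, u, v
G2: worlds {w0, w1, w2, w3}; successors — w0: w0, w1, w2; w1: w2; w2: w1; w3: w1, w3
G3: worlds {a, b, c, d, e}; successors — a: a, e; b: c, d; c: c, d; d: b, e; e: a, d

G2, G3

Frame correspondent (Sahlqvist): ∀x ∃y Rxy — i.e. seriality.
G1: fails — world s has no successor.
G2: holds.
G3: holds.
Valid on: G2, G3.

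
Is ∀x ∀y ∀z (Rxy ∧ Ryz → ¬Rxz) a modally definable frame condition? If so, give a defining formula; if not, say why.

Not modally definable

Any modally definable frame class is closed under surjective bounded morphisms.
The 3-cycle (worlds a,b,c with a→b→c→a) is intransitive. Mapping every world to a single reflexive point • is a surjective bounded morphism; the reflexive point is not intransitive (R••∧R•• but R••).
So the class is not modally definable.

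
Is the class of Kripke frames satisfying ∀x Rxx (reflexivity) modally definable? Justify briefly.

Yes — defined by □p → p

The condition is reflexivity. A defining modal formula is □p → p.
Suppose □p→p is valid. At any x set V(p)={w : Rxw}. Then □p holds at x, so p holds at x, i.e. Rxx.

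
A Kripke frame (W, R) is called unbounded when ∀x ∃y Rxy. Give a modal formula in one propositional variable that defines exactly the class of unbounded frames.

This is seriality; the standard corresponding axiom is D: □p → ◇p.
Suppose □p→◇p is valid. At any x set V(p)=W. Then □p at x, so ◇p at x, so x has a successor.

□p → ◇p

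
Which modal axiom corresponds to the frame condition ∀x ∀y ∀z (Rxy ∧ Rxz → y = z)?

The condition is partial functionality. The CD schema ◇ψ → □ψ defines it.
Suppose ◇ψ→□ψ is valid. Take Rxy, Rxz and set V(ψ)={y}. Then ◇ψ at x, so □ψ at x, so ψ at z, i.e. z=y.

◇ψ → □ψ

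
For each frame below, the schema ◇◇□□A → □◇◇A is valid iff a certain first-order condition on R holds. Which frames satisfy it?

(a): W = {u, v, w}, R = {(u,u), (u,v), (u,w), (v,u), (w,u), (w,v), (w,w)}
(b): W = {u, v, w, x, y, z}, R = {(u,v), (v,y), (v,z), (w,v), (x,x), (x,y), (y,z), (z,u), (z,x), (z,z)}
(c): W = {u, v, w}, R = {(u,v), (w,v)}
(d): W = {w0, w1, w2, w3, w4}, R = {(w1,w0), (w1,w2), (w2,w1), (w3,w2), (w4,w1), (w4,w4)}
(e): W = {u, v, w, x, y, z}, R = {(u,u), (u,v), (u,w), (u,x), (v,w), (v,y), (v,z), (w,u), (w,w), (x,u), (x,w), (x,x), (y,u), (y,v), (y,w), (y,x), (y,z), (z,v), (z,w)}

(a), (b), (c), (e)

The schema corresponds to a generalized confluence (Geach) condition: ∀x ∀y ∀z ((xR²y ∧ xRz) → ∃w (yR²w ∧ zR²w)).
(a): condition met.
(b): condition met.
(c): condition met.
(d): fails — w1R²w1, w1Rw0 but no w with w1R²w and w0R²w.
(e): condition met.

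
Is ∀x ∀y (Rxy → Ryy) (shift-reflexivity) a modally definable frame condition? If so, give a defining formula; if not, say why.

Yes — defined by □(□r → r)

The condition is shift-reflexivity. A defining modal formula is □(□r → r).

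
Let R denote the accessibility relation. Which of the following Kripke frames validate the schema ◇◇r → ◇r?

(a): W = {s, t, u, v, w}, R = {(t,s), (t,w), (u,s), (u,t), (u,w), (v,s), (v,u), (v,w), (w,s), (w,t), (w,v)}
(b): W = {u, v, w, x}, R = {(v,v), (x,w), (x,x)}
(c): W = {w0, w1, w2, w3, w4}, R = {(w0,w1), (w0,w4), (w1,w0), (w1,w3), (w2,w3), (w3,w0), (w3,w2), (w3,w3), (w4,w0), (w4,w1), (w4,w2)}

(b)

The schema corresponds to transitivity: ∀x ∀y ∀z (Rxy ∧ Ryz → Rxz).
(a): fails — Rwt and Rtw but not Rww.
(b): condition met.
(c): fails — Rw1w0 and Rw0w4 but not Rw1w4.
Valid on: (b).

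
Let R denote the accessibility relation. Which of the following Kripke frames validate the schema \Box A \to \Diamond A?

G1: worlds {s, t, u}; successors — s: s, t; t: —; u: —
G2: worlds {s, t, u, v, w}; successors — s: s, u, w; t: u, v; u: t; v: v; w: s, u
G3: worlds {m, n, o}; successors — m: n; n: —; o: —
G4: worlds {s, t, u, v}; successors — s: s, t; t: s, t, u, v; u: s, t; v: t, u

G2, G4

Frame correspondent (Sahlqvist): \forall x \exists y Rxy — i.e. seriality.
G1: fails — world t has no successor.
G2: ✓.
G3: fails — world n has no successor.
G4: ✓.
Valid on: G2, G4.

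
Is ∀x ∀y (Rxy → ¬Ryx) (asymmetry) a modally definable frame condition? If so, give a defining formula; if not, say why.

Modal frame validity is preserved under surjective bounded morphisms.
The 3-cycle (worlds w0,w1,w2 with w0→w1→w2→w0) is asymmetric. Mapping every world to a single reflexive point • is a surjective bounded morphism, and the reflexive point is not asymmetric (R•• but asymmetry requires ¬R••).
So no modal formula (or set of formulas) defines exactly the asymmetric frames.

No — not modally definable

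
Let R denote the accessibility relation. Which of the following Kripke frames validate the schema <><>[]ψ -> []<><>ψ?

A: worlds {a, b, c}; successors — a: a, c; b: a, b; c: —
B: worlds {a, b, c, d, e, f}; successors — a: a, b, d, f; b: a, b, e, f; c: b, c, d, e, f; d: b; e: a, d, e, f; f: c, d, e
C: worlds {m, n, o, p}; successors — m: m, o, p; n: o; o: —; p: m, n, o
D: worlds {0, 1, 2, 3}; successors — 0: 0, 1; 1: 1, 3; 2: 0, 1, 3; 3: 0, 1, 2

B, D

Frame correspondent (Sahlqvist): forall x forall y forall z ((x R^2 y & xRz) -> exists w (yRw & z R^2 w)) — i.e. a generalized confluence (Geach) condition.
A: fails — aR²a, aRc but no w with aRw and cR²w.
B: holds.
C: fails — mR²m, mRo but no w with mRw and oR²w.
D: holds.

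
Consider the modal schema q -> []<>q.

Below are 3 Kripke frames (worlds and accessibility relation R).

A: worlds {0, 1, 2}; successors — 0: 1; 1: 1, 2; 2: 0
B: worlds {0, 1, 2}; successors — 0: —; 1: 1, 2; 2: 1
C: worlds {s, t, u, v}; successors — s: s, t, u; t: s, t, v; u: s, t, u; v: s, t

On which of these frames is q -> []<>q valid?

This is the axiom for symmetry; its first-order frame correspondent is forall x forall y (Rxy -> Ryx).
A: fails — R12 but not R21.
B: satisfies the condition.
C: fails — Rut but not Rtu.

B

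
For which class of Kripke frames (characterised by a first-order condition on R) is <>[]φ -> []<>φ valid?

Suppose ◇□φ→□◇φ is valid. Take Rxy, Rxz and set V(φ)={w : Ryw}. Then □φ at y so ◇□φ at x, so □◇φ at x, so ◇φ at z, giving w with Rzw and Ryw.

Convergence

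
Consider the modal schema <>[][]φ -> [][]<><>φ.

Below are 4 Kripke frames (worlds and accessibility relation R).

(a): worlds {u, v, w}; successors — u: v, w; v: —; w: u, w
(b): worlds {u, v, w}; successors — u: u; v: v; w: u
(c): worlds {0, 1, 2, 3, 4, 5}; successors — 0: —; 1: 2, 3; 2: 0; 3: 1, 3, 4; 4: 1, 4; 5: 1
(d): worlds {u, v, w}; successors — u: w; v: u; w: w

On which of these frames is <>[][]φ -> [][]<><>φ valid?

(b), (d)

This is the axiom for a generalized confluence (Geach) condition; its first-order frame correspondent is forall x forall y forall z ((xRy & x R^2 z) -> exists w (y R^2 w & z R^2 w)).
(a): fails — uRv, uR²u but no t with vR²t and uR²t.
(b): ✓.
(c): fails — 1R2, 1R²0 but no w with 2R²w and 0R²w.
(d): ✓.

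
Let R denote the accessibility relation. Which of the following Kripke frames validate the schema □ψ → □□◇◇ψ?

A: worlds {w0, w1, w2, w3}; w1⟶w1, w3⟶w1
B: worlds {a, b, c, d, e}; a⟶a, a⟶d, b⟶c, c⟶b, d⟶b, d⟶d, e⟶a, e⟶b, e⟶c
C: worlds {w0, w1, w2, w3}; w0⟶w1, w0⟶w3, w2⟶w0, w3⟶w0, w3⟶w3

A

This is the axiom for a generalized confluence (Geach) condition; its first-order frame correspondent is ∀x ∀z (xR²z → ∃w (xRw ∧ zR²w)).
A: condition met.
B: fails — aR²b but no w with aRw and bR²w.
C: fails — w2R²w1 but no w with w2Rw and w1R²w.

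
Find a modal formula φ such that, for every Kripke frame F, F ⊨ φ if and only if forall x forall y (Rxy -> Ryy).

A defining formula is □(□s → s) (the T□ axiom).
Suppose □(□s→s) is valid. Take Rxy and set V(s)={w : Ryw}. Then at y, □s holds; since □(□s→s) at x, □s→s at y, so s at y, i.e. Ryy.

□(□s → s)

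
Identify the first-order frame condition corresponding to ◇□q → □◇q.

This schema is the .2 axiom.
It corresponds to convergence: ∀x ∀y ∀z (Rxy ∧ Rxz → ∃w (Ryw ∧ Rzw)).

convergence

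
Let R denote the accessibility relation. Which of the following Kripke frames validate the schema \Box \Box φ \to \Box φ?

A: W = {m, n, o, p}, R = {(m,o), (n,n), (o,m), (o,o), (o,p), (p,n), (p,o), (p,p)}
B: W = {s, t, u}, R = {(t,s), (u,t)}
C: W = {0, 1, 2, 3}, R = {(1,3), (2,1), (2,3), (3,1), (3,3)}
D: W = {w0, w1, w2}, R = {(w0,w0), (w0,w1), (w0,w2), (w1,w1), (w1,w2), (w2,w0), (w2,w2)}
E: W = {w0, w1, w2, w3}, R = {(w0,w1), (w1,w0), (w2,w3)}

A, C, D

This is the axiom for density; its first-order frame correspondent is \forall x \forall y (Rxy \to \exists z (Rxz \wedge Rzy)).
A: condition met.
B: fails — Rts but no z with Rtz and Rzs.
C: condition met.
D: condition met.
E: fails — Rw0w1 but no z with Rw0z and Rzw1.
Valid on: A, C, D.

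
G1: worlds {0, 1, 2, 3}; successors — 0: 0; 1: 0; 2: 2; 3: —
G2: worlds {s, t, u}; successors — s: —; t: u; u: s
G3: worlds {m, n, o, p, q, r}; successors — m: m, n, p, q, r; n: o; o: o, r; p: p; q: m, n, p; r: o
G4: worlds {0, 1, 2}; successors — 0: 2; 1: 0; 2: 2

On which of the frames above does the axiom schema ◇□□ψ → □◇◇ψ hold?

G1, G4

This is the axiom for a generalized confluence (Geach) condition; its first-order frame correspondent is ∀x ∀y ∀z ((xRy ∧ xRz) → ∃w (yR²w ∧ zR²w)).
G1: holds.
G2: fails — tRu, tRu but no w with uR²w and uR²w.
G3: fails — mRn, mRp but no w with nR²w and pR²w.
G4: holds.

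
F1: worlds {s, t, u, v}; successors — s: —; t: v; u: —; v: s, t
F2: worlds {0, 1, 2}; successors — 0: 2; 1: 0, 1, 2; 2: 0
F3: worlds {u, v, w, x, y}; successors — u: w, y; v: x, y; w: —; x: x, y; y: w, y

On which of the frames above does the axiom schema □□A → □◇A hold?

Frame correspondent (Sahlqvist): ∀x ∀z (xRz → ∃w (xR²w ∧ zRw)) — i.e. a generalized confluence (Geach) condition.
F1: fails — vRs but no w with vR²w and sRw.
F2: holds.
F3: fails — uRw but no t with uR²t and wRt.
Valid on: F2.

F2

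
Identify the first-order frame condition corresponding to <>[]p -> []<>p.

This schema is the .2 axiom.
It corresponds to convergence: forall x forall y forall z (Rxy & Rxz -> exists w (Ryw & Rzw)).

convergence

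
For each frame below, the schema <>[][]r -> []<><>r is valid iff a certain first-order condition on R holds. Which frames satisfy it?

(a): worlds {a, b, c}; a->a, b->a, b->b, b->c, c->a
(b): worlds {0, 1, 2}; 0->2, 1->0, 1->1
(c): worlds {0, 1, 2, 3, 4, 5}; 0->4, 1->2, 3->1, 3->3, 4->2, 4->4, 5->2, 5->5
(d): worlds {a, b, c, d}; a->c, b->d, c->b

The schema corresponds to a generalized confluence (Geach) condition: forall x forall y forall z ((xRy & xRz) -> exists w (y R^2 w & z R^2 w)).
(a): satisfies the condition.
(b): fails — 0R2, 0R2 but no w with 2R²w and 2R²w.
(c): fails — 1R2, 1R2 but no w with 2R²w and 2R²w.
(d): fails — bRd, bRd but no w with dR²w and dR²w.
Valid on: (a).

(a)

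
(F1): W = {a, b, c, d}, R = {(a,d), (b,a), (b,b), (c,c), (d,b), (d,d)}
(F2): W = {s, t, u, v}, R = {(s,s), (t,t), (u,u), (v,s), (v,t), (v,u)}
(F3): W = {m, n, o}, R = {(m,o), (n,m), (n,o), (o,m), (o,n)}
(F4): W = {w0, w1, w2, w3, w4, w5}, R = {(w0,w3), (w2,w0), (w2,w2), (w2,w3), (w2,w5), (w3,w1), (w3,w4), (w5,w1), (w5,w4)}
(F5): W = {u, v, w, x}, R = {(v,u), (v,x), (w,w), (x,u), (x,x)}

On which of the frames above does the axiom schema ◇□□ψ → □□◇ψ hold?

(F1)

The schema corresponds to a generalized confluence (Geach) condition: ∀x ∀y ∀z ((xRy ∧ xR²z) → ∃w (yR²w ∧ zRw)).
(F1): ✓.
(F2): fails — vRs, vR²t but no w with sR²w and tRw.
(F3): fails — nRm, nR²m but no w with mR²w and mRw.
(F4): fails — w0Rw3, w0R²w1 but no w with w3R²w and w1Rw.
(F5): fails — vRu, vR²u but no t with uR²t and uRt.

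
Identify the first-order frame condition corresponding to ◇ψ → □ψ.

This schema is the CD axiom.
Its frame correspondent is partial functionality — ∀x ∀y ∀z (Rxy ∧ Rxz → y = z).

partial functionality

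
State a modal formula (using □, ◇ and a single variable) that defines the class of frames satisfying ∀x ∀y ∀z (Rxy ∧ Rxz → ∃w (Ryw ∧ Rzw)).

A defining formula is ◇□ψ → □◇ψ (the .2 axiom).
Suppose ◇□ψ→□◇ψ is valid. Take Rxy, Rxz and set V(ψ)={w : Ryw}. Then □ψ at y so ◇□ψ at x, so □◇ψ at x, so ◇ψ at z, giving w with Rzw and Ryw.

◇□ψ → □◇ψ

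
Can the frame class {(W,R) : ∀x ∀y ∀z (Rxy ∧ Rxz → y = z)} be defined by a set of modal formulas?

Yes, by ◇p → □p

Yes: it is partial functionality, defined by the CD schema ◇p → □p.
Suppose ◇p→□p is valid. Take Rxy, Rxz and set V(p)={y}. Then ◇p at x, so □p at x, so p at z, i.e. z=y.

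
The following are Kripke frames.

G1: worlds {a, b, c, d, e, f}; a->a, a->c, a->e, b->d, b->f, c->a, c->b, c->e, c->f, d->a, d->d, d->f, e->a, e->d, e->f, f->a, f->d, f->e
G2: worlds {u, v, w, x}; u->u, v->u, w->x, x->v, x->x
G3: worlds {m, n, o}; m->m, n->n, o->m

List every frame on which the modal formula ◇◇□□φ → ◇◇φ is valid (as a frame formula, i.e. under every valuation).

This is the axiom for a generalized confluence (Geach) condition; its first-order frame correspondent is ∀x ∀y (xR²y → ∃w (yR²w ∧ xR²w)).
G1: holds.
G2: fails — wR²v but no t with vR²t and wR²t.
G3: holds.
Valid on: G1, G3.

G1, G3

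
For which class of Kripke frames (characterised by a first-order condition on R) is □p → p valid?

reflexivity

This schema is the T axiom.
Its frame correspondent is reflexivity — ∀x Rxx.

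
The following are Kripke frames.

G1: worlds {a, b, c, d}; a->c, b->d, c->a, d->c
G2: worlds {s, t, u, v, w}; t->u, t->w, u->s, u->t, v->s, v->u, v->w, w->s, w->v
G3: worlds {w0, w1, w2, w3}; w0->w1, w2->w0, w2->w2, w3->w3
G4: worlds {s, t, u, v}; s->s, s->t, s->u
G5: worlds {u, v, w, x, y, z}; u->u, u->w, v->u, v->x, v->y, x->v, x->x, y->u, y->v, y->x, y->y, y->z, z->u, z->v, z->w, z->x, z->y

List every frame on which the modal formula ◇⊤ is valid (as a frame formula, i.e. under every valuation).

The schema corresponds to seriality: ∀x ∃y Rxy.
G1: ✓.
G2: fails — world s has no successor.
G3: fails — world w1 has no successor.
G4: fails — world t has no successor.
G5: fails — world w has no successor.

G1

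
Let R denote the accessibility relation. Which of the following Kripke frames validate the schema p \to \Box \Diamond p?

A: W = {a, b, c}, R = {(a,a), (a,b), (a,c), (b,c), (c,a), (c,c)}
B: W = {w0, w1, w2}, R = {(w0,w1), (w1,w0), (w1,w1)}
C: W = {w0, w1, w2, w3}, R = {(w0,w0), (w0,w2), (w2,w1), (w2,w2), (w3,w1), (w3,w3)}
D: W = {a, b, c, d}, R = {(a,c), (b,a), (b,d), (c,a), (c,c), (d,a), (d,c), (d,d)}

B

The schema corresponds to symmetry: \forall x \forall y (Rxy \to Ryx).
A: fails — Rbc but not Rcb.
B: satisfies the condition.
C: fails — Rw3w1 but not Rw1w3.
D: fails — Rdc but not Rcd.
Valid on: B.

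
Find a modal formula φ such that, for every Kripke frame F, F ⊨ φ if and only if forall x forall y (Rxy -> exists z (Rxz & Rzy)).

□□q → □q

A defining formula is □□q → □q (the C4 axiom).
Suppose □□q→□q is valid. Take Rxy and set V(q)={w : xR²w}. Then □□q at x, so □q at x, so q at y, i.e. ∃z(Rxz∧Rzy).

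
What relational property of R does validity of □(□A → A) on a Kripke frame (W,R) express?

Suppose □(□A→A) is valid. Take Rxy and set V(A)={w : Ryw}. Then at y, □A holds; since □(□A→A) at x, □A→A at y, so A at y, i.e. Ryy.

Shift-reflexivity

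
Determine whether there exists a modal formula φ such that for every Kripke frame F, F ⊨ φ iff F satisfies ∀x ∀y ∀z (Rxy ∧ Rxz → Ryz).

Yes — defined by ◇q → □◇q

The condition is the Euclidean property. A defining modal formula is ◇q → □◇q.
Suppose ◇q→□◇q is valid. Take Rxy, Rxz and set V(q)={y}. Then ◇q at x, so □◇q at x, so ◇q at z, so some w with Rzw has q; w=y, i.e. Rzy. By symmetry of the argument, Ryz.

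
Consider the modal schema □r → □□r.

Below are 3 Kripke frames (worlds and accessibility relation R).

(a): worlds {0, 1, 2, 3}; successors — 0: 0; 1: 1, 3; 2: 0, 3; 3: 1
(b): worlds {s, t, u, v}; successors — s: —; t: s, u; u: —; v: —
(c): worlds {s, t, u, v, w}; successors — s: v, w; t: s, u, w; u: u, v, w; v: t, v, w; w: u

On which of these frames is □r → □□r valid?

(b)

Frame correspondent (Sahlqvist): ∀x ∀y ∀z (Rxy ∧ Ryz → Rxz) — i.e. transitivity.
(a): fails — R31 and R13 but not R33.
(b): holds.
(c): fails — Ruv and Rvt but not Rut.
Valid on: (b).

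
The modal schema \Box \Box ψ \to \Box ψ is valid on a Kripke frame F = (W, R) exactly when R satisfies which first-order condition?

Density

This schema is the C4 axiom.
Its frame correspondent is density — \forall x \forall y (Rxy \to \exists z (Rxz \wedge Rzy)).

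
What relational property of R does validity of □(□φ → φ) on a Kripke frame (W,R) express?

This schema is the T□ axiom.
Its frame correspondent is shift-reflexivity — ∀x ∀y (Rxy → Ryy).

Shift-reflexivity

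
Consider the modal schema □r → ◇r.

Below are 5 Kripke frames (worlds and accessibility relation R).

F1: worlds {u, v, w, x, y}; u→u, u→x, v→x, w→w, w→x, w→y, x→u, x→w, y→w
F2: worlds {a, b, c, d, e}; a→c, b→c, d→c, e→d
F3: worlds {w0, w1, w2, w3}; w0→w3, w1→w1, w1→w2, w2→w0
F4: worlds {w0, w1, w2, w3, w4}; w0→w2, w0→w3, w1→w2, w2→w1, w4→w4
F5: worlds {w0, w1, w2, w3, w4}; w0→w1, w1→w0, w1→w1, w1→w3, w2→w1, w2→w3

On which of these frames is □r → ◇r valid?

F1

Frame correspondent (Sahlqvist): ∀x ∃y Rxy — i.e. seriality.
F1: satisfies the condition.
F2: fails — world c has no successor.
F3: fails — world w3 has no successor.
F4: fails — world w3 has no successor.
F5: fails — world w3 has no successor.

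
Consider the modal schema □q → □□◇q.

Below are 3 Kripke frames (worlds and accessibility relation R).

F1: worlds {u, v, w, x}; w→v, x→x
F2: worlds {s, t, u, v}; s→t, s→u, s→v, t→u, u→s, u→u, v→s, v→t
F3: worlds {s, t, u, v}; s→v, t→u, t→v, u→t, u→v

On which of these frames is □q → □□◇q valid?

This is the axiom for a generalized confluence (Geach) condition; its first-order frame correspondent is ∀x ∀z (xR²z → ∃w (xRw ∧ zRw)).
F1: ✓.
F2: fails — vR²t but no w with vRw and tRw.
F3: fails — tR²v but no w with tRw and vRw.
Valid on: F1.

F1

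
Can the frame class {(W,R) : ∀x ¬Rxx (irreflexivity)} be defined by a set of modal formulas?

Modal frame validity is preserved under surjective bounded morphisms.
The 5-cycle (worlds w0,w1,w2,w3,w4 with w0→w1→w2→w3→w4→w0) is irreflexive, and the map sending every world to a single reflexive point • is a surjective bounded morphism (forth: every edge maps to (•,•); back: every world has a successor). So any modal formula valid on the 5-cycle is also valid on the reflexive point, which is not irreflexive.
Hence irreflexivity is not modally definable.

Not definable by any modal formula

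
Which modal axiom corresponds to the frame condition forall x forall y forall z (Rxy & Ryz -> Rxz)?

A defining formula is □s → □□s (the 4 axiom).
Suppose □s→□□s is valid. Take Rxy, Ryz and set V(s)={w : Rxw}. Then □s at x, so □□s at x, so □s at y, so s at z, i.e. Rxz.

□s → □□s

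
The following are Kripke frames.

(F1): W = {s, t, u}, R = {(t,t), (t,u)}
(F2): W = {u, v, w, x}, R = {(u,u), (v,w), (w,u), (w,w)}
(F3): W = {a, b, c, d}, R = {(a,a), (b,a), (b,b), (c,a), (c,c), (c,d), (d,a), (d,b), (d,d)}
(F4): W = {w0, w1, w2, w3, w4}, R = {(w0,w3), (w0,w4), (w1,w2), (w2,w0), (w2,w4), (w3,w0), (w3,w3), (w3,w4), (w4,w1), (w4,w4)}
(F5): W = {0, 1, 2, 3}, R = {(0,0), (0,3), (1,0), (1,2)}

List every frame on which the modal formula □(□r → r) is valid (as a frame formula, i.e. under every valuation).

Frame correspondent (Sahlqvist): ∀x ∀y (Rxy → Ryy) — i.e. shift-reflexivity.
(F1): fails — Rtu but not Ruu.
(F2): ✓.
(F3): ✓.
(F4): fails — Rw1w2 but not Rw2w2.
(F5): fails — R12 but not R22.

(F2), (F3)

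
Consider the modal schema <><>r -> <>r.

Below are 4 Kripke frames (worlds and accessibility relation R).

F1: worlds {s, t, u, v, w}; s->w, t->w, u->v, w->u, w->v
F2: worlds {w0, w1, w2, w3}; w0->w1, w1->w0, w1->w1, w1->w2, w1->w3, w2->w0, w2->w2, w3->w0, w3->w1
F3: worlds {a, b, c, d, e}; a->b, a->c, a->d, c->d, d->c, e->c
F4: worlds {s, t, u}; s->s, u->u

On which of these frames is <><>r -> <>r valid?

The schema corresponds to transitivity: forall x forall y forall z (Rxy & Ryz -> Rxz).
F1: fails — Rtw and Rwu but not Rtu.
F2: fails — Rw3w1 and Rw1w2 but not Rw3w2.
F3: fails — Rcd and Rdc but not Rcc.
F4: holds.
Valid on: F4.

F4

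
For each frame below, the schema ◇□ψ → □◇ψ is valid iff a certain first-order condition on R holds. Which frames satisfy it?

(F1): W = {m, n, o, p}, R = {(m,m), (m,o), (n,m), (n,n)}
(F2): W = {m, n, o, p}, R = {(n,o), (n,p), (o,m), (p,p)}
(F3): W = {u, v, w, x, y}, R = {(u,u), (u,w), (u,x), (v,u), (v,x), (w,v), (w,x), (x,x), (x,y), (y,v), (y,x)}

(F3)

The schema corresponds to convergence: ∀x ∀y ∀z (Rxy ∧ Rxz → ∃w (Ryw ∧ Rzw)).
(F1): fails — Rmo and Rmo but o and o have no common successor.
(F2): fails — Rno and Rnp but o and p have no common successor.
(F3): condition met.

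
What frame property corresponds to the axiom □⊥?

Emptiness of R

This schema is the Ver axiom.
It corresponds to emptiness of R: ∀x ∀y ¬Rxy.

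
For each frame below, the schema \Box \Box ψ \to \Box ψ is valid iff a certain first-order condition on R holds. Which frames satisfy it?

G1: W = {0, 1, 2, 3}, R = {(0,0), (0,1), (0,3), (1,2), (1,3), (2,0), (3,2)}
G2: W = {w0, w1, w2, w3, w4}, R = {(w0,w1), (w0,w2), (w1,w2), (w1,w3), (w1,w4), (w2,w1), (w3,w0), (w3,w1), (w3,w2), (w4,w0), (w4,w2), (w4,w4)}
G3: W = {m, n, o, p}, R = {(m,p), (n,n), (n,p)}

none

The schema corresponds to density: \forall x \forall y (Rxy \to \exists z (Rxz \wedge Rzy)).
G1: fails — R32 but no z with R3z and Rz2.
G2: fails — Rw1w3 but no z with Rw1z and Rzw3.
G3: fails — Rmp but no z with Rmz and Rzp.
Valid on no frame.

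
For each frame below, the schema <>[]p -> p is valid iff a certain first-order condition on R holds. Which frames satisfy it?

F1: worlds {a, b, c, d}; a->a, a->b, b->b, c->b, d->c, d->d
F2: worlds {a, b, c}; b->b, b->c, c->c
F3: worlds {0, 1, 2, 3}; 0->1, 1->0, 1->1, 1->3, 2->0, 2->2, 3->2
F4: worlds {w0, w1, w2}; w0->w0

F4

The schema corresponds to symmetry: forall x forall y (Rxy -> Ryx).
F1: fails — Rdc but not Rcd.
F2: fails — Rbc but not Rcb.
F3: fails — R32 but not R23.
F4: condition met.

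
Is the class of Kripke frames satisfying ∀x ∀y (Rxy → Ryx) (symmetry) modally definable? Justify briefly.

This is a Sahlqvist condition; the B axiom p → □◇p defines it.
Suppose p→□◇p is valid. Take Rxy and set V(p)={x}. Then p at x, so □◇p at x, so ◇p at y, so some z with Ryz has p; z=x, i.e. Ryx.

Definable; p → □◇p defines it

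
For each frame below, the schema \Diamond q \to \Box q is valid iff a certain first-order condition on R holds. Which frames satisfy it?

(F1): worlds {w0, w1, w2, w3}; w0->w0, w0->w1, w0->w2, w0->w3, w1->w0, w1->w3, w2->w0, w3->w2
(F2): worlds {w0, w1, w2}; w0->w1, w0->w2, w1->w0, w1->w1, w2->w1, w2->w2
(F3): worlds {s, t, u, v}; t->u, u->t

Frame correspondent (Sahlqvist): \forall x \forall y \forall z (Rxy \wedge Rxz \to y = z) — i.e. partial functionality.
(F1): fails — w0 sees both w0 and w1.
(F2): fails — w0 sees both w1 and w2.
(F3): condition met.

(F3)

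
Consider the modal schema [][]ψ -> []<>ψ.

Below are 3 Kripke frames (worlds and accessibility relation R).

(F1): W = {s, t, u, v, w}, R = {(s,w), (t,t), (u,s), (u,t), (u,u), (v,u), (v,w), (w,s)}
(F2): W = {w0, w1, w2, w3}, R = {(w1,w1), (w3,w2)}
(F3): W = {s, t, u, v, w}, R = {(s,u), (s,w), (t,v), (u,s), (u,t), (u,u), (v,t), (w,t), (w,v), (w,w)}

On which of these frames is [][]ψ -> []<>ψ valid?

The schema corresponds to a generalized confluence (Geach) condition: forall x forall z (xRz -> exists w (x R^2 w & zRw)).
(F1): satisfies the condition.
(F2): fails — w3Rw2 but no w with w3R²w and w2Rw.
(F3): satisfies the condition.
Valid on: (F1), (F3).

(F1), (F3)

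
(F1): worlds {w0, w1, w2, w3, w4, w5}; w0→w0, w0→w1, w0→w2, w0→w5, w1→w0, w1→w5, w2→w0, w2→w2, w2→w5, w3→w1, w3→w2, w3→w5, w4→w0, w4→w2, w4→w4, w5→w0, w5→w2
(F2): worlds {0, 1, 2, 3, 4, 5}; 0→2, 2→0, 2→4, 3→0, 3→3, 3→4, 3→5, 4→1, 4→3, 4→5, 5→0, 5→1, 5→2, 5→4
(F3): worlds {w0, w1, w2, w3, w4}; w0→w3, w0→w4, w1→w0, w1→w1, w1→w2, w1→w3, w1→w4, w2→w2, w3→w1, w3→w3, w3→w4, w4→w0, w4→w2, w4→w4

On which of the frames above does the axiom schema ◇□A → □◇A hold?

(F1)

This is the axiom for convergence; its first-order frame correspondent is ∀x ∀y ∀z (Rxy ∧ Rxz → ∃w (Ryw ∧ Rzw)).
(F1): ✓.
(F2): fails — R20 and R24 but 0 and 4 have no common successor.
(F3): fails — Rw1w2 and Rw1w0 but w2 and w0 have no common successor.
Valid on: (F1).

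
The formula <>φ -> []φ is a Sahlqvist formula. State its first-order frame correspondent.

partial functionality: forall x forall y forall z (Rxy & Rxz -> y = z)

Suppose ◇φ→□φ is valid. Take Rxy, Rxz and set V(φ)={y}. Then ◇φ at x, so □φ at x, so φ at z, i.e. z=y.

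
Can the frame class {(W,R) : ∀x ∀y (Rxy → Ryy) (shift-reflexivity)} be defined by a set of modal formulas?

Yes, by □(□p → p)

This is a Sahlqvist condition; the T□ axiom □(□p → p) defines it.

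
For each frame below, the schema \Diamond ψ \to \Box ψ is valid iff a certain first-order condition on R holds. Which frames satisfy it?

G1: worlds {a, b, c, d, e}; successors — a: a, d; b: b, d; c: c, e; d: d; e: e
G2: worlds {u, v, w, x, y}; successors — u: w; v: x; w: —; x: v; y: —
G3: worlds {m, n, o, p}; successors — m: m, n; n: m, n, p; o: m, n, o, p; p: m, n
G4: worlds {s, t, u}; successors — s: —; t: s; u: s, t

G2

This is the axiom for partial functionality; its first-order frame correspondent is \forall x \forall y \forall z (Rxy \wedge Rxz \to y = z).
G1: fails — a sees both a and d.
G2: satisfies the condition.
G3: fails — m sees both m and n.
G4: fails — u sees both s and t.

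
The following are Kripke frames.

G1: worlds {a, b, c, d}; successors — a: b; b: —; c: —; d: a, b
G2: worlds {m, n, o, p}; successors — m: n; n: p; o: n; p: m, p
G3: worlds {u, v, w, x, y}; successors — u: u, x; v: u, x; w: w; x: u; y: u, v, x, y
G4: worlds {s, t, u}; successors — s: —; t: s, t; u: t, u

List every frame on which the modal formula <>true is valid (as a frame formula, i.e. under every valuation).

The schema corresponds to seriality: forall x exists y Rxy.
G1: fails — world b has no successor.
G2: holds.
G3: holds.
G4: fails — world s has no successor.

G2, G3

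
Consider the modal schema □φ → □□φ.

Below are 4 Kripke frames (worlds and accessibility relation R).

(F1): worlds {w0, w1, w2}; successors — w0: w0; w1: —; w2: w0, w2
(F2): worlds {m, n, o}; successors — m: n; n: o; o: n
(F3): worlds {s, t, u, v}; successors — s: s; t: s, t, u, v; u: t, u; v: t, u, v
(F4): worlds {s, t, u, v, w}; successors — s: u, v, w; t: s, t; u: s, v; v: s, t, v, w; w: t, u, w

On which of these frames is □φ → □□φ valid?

The schema corresponds to transitivity: ∀x ∀y ∀z (Rxy ∧ Ryz → Rxz).
(F1): condition met.
(F2): fails — Rno and Ron but not Rnn.
(F3): fails — Rut and Rtv but not Ruv.
(F4): fails — Ruv and Rvw but not Ruw.

(F1)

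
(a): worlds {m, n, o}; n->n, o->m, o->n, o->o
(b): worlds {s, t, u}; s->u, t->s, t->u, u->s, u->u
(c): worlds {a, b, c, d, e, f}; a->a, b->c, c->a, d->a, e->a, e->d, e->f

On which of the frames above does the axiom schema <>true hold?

Frame correspondent (Sahlqvist): forall x exists y Rxy — i.e. seriality.
(a): fails — world m has no successor.
(b): satisfies the condition.
(c): fails — world f has no successor.
Valid on: (b).

(b)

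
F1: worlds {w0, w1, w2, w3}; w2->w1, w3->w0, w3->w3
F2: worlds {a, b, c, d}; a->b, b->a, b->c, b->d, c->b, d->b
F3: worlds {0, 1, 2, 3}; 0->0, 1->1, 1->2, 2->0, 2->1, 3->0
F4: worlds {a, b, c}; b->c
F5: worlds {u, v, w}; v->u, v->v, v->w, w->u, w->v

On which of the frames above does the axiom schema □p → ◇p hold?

Frame correspondent (Sahlqvist): ∀x ∃y Rxy — i.e. seriality.
F1: fails — world w0 has no successor.
F2: satisfies the condition.
F3: satisfies the condition.
F4: fails — world a has no successor.
F5: fails — world u has no successor.

F2, F3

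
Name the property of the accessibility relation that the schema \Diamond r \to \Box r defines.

partial functionality: \forall x \forall y \forall z (Rxy \wedge Rxz \to y = z)

Suppose ◇r→□r is valid. Take Rxy, Rxz and set V(r)={y}. Then ◇r at x, so □r at x, so r at z, i.e. z=y.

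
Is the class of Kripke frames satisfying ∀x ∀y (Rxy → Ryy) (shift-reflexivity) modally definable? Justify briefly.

Yes: it is shift-reflexivity, defined by the T□ schema □(□p → p).

Yes — defined by □(□p → p)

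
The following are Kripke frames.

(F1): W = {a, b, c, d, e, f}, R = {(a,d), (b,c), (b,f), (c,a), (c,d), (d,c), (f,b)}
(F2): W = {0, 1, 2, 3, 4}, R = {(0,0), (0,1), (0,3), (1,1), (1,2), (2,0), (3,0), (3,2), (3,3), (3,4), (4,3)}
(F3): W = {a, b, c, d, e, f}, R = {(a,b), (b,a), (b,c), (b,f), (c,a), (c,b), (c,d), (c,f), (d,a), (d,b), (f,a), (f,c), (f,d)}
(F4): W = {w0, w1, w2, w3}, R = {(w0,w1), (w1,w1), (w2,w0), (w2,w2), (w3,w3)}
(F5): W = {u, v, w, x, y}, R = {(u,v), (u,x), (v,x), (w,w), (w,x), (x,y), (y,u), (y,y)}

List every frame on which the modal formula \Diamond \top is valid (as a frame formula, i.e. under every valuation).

Frame correspondent (Sahlqvist): \forall x \exists y Rxy — i.e. seriality.
(F1): fails — world e has no successor.
(F2): holds.
(F3): fails — world e has no successor.
(F4): holds.
(F5): holds.

(F2), (F4), (F5)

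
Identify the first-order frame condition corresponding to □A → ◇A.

Suppose □A→◇A is valid. At any x set V(A)=W. Then □A at x, so ◇A at x, so x has a successor.
The converse is a direct semantic check.
Frame condition: ∀x ∃y Rxy.

seriality: ∀x ∃y Rxy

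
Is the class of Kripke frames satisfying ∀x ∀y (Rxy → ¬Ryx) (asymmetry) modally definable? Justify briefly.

Any modally definable frame class is closed under surjective bounded morphisms.
The 5-cycle (worlds w0,w1,w2,w3,w4 with w0→w1→w2→w3→w4→w0) is asymmetric. Mapping every world to a single reflexive point • is a surjective bounded morphism, and the reflexive point is not asymmetric (R•• but asymmetry requires ¬R••).
So the class is not modally definable.

No — not modally definable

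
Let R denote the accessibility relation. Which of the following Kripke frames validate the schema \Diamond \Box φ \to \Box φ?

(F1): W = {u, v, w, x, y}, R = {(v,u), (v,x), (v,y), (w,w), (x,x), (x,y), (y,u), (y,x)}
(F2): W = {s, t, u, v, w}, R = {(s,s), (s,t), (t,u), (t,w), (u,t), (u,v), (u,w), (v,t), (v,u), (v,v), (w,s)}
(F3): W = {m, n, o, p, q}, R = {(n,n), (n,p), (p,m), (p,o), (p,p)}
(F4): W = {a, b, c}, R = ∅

(F4)

Frame correspondent (Sahlqvist): \forall x \forall y \forall z (Rxy \wedge Rxz \to Ryz) — i.e. the Euclidean property.
(F1): fails — Rvu and Rvu but not Ruu.
(F2): fails — Rst and Rss but not Rts.
(F3): fails — Rnp and Rnn but not Rpn.
(F4): condition met.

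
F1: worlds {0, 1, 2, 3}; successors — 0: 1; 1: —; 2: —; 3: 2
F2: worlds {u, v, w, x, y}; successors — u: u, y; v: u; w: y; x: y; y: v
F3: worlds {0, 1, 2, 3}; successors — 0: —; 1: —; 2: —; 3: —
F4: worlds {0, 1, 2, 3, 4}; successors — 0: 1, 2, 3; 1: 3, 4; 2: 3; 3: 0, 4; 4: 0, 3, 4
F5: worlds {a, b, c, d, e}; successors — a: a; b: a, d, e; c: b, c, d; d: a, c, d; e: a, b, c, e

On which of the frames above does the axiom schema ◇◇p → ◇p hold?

F1, F3

Frame correspondent (Sahlqvist): ∀x ∀y ∀z (Rxy ∧ Ryz → Rxz) — i.e. transitivity.
F1: condition met.
F2: fails — Rvu and Ruy but not Rvy.
F3: condition met.
F4: fails — R34 and R43 but not R33.
F5: fails — Reb and Rbd but not Red.
Valid on: F1, F3.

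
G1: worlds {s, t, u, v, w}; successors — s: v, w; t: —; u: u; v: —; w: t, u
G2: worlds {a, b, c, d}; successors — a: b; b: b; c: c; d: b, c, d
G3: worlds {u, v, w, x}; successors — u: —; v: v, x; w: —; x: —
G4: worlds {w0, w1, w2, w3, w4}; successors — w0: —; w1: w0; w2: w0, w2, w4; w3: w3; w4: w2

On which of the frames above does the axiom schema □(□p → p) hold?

Frame correspondent (Sahlqvist): ∀x ∀y (Rxy → Ryy) — i.e. shift-reflexivity.
G1: fails — Rwt but not Rtt.
G2: ✓.
G3: fails — Rvx but not Rxx.
G4: fails — Rw1w0 but not Rw0w0.
Valid on: G2.

G2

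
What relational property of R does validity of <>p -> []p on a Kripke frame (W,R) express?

partial functionality: forall x forall y forall z (Rxy & Rxz -> y = z)

Suppose ◇p→□p is valid. Take Rxy, Rxz and set V(p)={y}. Then ◇p at x, so □p at x, so p at z, i.e. z=y.
The converse is a direct semantic check.
So the correspondent is partial functionality.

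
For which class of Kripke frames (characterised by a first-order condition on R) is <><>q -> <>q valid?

transitivity

Replacing q by ¬q and contraposing gives the equivalent schema □q → □□q.
Suppose □q→□□q is valid. Take Rxy, Ryz and set V(q)={w : Rxw}. Then □q at x, so □□q at x, so □q at y, so q at z, i.e. Rxz.
The converse is a direct semantic check.
So the correspondent is transitivity.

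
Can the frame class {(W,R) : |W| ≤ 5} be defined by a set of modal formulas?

No — not modally definable

If a class were modally definable it would be closed under disjoint unions (Goldblatt–Thomason).
Any modal formula valid on each of 6 disjoint one-world frames is valid on their disjoint union (validity is preserved under disjoint unions). Each one-world frame has |W|=1≤5, but the union has |W|=6.
So the class is not modally definable.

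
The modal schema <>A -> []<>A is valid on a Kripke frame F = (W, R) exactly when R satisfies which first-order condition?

The Euclidean property

Suppose ◇A→□◇A is valid. Take Rxy, Rxz and set V(A)={y}. Then ◇A at x, so □◇A at x, so ◇A at z, so some w with Rzw has A; w=y, i.e. Rzy. By symmetry of the argument, Ryz.
Conversely, any frame satisfying forall x forall y forall z (Rxy & Rxz -> Ryz) validates the schema.
So the correspondent is the Euclidean property.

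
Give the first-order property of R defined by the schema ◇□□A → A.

This is a Sahlqvist (Geach-type) schema ◇^1□^2A → □^0◇^0A.
Minimal-valuation argument: fix x; take any y with xR^1y and any z with xR^0z. Set V(A) to the set of worlds R-reachable from y in exactly 2 steps. Then □^2A holds at y, so the antecedent holds at x; validity forces ◇^0A at z, giving a w with zR^0w and yR^2w.
First-order correspondent: ∀x ∀y (xRy → ∃w (yR²w ∧ x = w)).

∀x ∀y (xRy → ∃w (yR²w ∧ x = w))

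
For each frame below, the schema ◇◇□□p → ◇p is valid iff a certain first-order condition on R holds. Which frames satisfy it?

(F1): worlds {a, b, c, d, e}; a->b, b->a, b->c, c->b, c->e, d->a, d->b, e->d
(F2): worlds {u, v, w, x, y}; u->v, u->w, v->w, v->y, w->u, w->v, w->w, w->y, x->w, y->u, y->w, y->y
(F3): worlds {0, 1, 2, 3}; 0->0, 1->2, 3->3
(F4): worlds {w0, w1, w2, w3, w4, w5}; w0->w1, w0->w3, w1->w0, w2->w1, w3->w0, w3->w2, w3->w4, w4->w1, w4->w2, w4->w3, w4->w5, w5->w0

This is the axiom for a generalized confluence (Geach) condition; its first-order frame correspondent is ∀x ∀y (xR²y → ∃w (yR²w ∧ xRw)).
(F1): fails — aR²a but no w with aR²w and aRw.
(F2): ✓.
(F3): ✓.
(F4): fails — w0R²w0 but no w with w0R²w and w0Rw.

(F2), (F3)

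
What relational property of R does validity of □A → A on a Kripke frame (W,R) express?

This is the T axiom.
It corresponds to reflexivity: ∀x Rxx.

reflexivity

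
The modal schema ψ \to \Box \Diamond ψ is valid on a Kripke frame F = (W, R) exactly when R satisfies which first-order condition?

This is the B axiom.
It corresponds to symmetry: \forall x \forall y (Rxy \to Ryx).

Symmetry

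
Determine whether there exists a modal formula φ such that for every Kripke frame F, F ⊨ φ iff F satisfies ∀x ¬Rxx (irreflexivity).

If a class were modally definable it would be closed under surjective bounded morphisms (Goldblatt–Thomason).
The 4-cycle (worlds a,b,c,d with a→b→c→d→a) is irreflexive, and the map sending every world to a single reflexive point • is a surjective bounded morphism (forth: every edge maps to (•,•); back: every world has a successor). So any modal formula valid on the 4-cycle is also valid on the reflexive point, which is not irreflexive.
So the class is not modally definable.

No — not modally definable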